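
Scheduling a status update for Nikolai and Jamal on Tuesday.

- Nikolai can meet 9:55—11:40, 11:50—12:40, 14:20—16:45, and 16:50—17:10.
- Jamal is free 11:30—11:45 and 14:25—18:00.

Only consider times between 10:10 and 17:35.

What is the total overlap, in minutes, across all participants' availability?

170 minutes

Nikolai ∩ Jamal: 11:30–11:40, 14:25–16:45, 16:50–17:10.
Restricted to 10:10–17:35: 11:30–11:40, 14:25–16:45, 16:50–17:10.
Total common minutes: 10 + 140 + 20 = 170.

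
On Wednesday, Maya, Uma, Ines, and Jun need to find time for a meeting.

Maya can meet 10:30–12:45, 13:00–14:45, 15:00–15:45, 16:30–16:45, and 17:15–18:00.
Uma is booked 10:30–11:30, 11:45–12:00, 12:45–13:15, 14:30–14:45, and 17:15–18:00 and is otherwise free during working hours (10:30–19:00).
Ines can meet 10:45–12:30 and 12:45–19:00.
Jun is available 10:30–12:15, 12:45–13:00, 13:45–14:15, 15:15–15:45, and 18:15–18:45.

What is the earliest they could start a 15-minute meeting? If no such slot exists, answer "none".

11:30

Uma free within 10:30–19:00: 11:30–11:45, 12:00–12:45, 13:15–14:30, 14:45–17:15, 18:00–19:00.
Maya ∩ Uma: 11:30–11:45, 12:00–12:45, 13:15–14:30, 15:00–15:45, 16:30–16:45.
Maya ∩ Uma ∩ Ines: 11:30–11:45, 12:00–12:30, 13:15–14:30, 15:00–15:45, 16:30–16:45.
Maya ∩ Uma ∩ Ines ∩ Jun: 11:30–11:45, 12:00–12:15, 13:45–14:15, 15:15–15:45.
Windows ≥ 15 min: 11:30–11:45, 12:00–12:15, 13:45–14:15, 15:15–15:45.
Earliest such window starts at 11:30.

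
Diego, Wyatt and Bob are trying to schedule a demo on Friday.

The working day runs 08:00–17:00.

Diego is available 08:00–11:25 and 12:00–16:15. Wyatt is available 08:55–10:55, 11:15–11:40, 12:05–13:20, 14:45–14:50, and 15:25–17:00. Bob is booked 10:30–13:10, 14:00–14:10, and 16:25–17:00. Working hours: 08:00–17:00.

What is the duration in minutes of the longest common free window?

Bob free within 08:00–17:00: 08:00–10:30, 13:10–14:00, 14:10–16:25.
Diego ∩ Wyatt: 08:55–10:55, 11:15–11:25, 12:05–13:20, 14:45–14:50, 15:25–16:15.
Diego ∩ Wyatt ∩ Bob: 08:55–10:30, 13:10–13:20, 14:45–14:50, 15:25–16:15.
Common window lengths: 95, 10, 5, 50 min; longest is 95.

95 minutes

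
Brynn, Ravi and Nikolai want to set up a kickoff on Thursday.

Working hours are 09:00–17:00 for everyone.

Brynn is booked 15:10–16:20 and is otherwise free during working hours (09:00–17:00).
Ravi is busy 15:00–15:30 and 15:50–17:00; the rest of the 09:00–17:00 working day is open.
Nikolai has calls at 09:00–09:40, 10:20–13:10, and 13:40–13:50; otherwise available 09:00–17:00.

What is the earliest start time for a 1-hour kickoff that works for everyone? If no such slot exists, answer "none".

Brynn free within 09:00–17:00: 09:00–15:10, 16:20–17:00.
Ravi free within 09:00–17:00: 09:00–15:00, 15:30–15:50.
Nikolai free within 09:00–17:00: 09:40–10:20, 13:10–13:40, 13:50–17:00.
Brynn ∩ Ravi: 09:00–15:00.
Brynn ∩ Ravi ∩ Nikolai: 09:40–10:20, 13:10–13:40, 13:50–15:00.
Windows ≥ 60 min: 13:50–15:00.
Earliest such window starts at 13:50.

13:50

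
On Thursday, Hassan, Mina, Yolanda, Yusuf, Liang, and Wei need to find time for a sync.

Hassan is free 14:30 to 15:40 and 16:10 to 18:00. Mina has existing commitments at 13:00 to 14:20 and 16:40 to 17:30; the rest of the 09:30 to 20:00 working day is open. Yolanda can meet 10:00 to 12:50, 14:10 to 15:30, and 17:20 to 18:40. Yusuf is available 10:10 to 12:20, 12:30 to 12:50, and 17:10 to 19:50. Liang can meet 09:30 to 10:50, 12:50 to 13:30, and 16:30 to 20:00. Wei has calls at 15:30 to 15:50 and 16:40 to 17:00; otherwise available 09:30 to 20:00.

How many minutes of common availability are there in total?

Mina free within 09:30–20:00: 09:30–13:00, 14:20–16:40, 17:30–20:00.
Wei free within 09:30–20:00: 09:30–15:30, 15:50–16:40, 17:00–20:00.
Hassan ∩ Mina: 14:30–15:40, 16:10–16:40, 17:30–18:00.
Hassan ∩ Mina ∩ Yolanda: 14:30–15:30, 17:30–18:00.
Hassan ∩ Mina ∩ Yolanda ∩ Yusuf: 17:30–18:00.
Hassan ∩ Mina ∩ Yolanda ∩ Yusuf ∩ Liang: 17:30–18:00.
Hassan ∩ Mina ∩ Yolanda ∩ Yusuf ∩ Liang ∩ Wei: 17:30–18:00.
Total common minutes: 30.

30 minutes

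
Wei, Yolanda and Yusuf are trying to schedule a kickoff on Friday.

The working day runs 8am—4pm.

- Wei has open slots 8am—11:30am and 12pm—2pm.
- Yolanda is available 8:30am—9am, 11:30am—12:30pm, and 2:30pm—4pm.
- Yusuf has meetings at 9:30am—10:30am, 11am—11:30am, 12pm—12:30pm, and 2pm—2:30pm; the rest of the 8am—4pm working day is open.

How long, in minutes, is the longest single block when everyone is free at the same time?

Yusuf free within 08:00–16:00: 08:00–09:30, 10:30–11:00, 11:30–12:00, 12:30–14:00, 14:30–16:00.
Wei ∩ Yolanda: 08:30–09:00, 12:00–12:30.
Wei ∩ Yolanda ∩ Yusuf: 08:30–09:00.
Single common window of 30 minutes.

30 minutes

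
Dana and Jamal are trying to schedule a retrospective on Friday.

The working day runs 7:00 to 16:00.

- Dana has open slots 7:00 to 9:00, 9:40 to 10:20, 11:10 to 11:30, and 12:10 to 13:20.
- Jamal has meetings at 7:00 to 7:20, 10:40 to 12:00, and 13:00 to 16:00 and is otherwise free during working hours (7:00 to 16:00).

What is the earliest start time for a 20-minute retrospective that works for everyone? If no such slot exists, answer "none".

07:20

Jamal free within 07:00–16:00: 07:20–10:40, 12:00–13:00.
Dana ∩ Jamal: 07:20–09:00, 09:40–10:20, 12:10–13:00.
Windows ≥ 20 min: 07:20–09:00, 09:40–10:20, 12:10–13:00.
Earliest such window starts at 07:20.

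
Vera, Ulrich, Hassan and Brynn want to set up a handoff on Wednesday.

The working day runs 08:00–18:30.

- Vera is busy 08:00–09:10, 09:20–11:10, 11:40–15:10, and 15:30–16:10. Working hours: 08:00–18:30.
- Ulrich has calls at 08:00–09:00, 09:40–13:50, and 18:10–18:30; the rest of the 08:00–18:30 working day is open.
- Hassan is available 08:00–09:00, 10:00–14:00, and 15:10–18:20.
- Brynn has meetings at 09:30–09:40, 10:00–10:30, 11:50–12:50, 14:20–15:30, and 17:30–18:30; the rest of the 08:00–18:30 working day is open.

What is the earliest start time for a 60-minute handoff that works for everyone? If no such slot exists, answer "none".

16:10

Vera free within 08:00–18:30: 09:10–09:20, 11:10–11:40, 15:10–15:30, 16:10–18:30.
Ulrich free within 08:00–18:30: 09:00–09:40, 13:50–18:10.
Brynn free within 08:00–18:30: 08:00–09:30, 09:40–10:00, 10:30–11:50, 12:50–14:20, 15:30–17:30.
Vera ∩ Ulrich: 09:10–09:20, 15:10–15:30, 16:10–18:10.
Vera ∩ Ulrich ∩ Hassan: 15:10–15:30, 16:10–18:10.
Vera ∩ Ulrich ∩ Hassan ∩ Brynn: 16:10–17:30.
Windows ≥ 60 min: 16:10–17:30.
Earliest such window starts at 16:10.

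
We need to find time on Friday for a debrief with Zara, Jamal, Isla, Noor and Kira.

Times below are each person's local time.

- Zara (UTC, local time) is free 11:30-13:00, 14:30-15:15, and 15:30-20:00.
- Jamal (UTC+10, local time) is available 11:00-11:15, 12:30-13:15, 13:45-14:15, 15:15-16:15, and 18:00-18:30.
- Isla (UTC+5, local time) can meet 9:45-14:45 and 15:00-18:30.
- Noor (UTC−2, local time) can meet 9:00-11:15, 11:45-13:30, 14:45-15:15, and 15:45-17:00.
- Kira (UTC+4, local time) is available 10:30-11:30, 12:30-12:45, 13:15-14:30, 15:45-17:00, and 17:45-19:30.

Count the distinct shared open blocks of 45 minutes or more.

Zara → UTC: 11:30–13:00, 14:30–15:15, 15:30–20:00.
Jamal → UTC: 01:00–01:15, 02:30–03:15, 03:45–04:15, 05:15–06:15, 08:00–08:30.
Isla → UTC: 04:45–09:45, 10:00–13:30.
Noor → UTC: 11:00–13:15, 13:45–15:30, 16:45–17:15, 17:45–19:00.
Kira → UTC: 06:30–07:30, 08:30–08:45, 09:15–10:30, 11:45–13:00, 13:45–15:30.
Zara ∩ Jamal: (none).
Zara ∩ Jamal ∩ Isla: (none).
Zara ∩ Jamal ∩ Isla ∩ Noor: (none).
Zara ∩ Jamal ∩ Isla ∩ Noor ∩ Kira: (none).
Windows ≥ 45 min: (none).
That's 0 windows.

0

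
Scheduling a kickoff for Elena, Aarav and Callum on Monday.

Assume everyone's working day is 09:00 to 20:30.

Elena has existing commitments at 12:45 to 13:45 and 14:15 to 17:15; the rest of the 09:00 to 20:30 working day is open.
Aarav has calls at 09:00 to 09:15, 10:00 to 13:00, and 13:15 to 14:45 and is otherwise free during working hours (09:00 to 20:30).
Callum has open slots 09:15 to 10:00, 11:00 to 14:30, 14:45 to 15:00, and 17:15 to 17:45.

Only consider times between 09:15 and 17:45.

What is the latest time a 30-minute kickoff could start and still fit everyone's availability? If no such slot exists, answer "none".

Elena free within 09:00–20:30: 09:00–12:45, 13:45–14:15, 17:15–20:30.
Aarav free within 09:00–20:30: 09:15–10:00, 13:00–13:15, 14:45–20:30.
Elena ∩ Aarav: 09:15–10:00, 17:15–20:30.
Elena ∩ Aarav ∩ Callum: 09:15–10:00, 17:15–17:45.
Restricted to 09:15–17:45: 09:15–10:00, 17:15–17:45.
Windows ≥ 30 min: 09:15–10:00, 17:15–17:45.
Latest start in the last window 17:15–17:45 is 17:45 − 30 min = 17:15.

17:15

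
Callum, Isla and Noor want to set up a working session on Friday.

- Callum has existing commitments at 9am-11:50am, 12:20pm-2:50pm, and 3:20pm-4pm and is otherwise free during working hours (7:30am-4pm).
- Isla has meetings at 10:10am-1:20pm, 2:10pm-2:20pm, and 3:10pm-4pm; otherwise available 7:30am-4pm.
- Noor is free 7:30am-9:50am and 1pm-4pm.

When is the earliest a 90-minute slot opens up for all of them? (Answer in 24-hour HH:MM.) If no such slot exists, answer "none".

Callum free within 07:30–16:00: 07:30–09:00, 11:50–12:20, 14:50–15:20.
Isla free within 07:30–16:00: 07:30–10:10, 13:20–14:10, 14:20–15:10.
Callum ∩ Isla: 07:30–09:00, 14:50–15:10.
Callum ∩ Isla ∩ Noor: 07:30–09:00, 14:50–15:10.
Windows ≥ 90 min: 07:30–09:00.
Earliest such window starts at 07:30.

07:30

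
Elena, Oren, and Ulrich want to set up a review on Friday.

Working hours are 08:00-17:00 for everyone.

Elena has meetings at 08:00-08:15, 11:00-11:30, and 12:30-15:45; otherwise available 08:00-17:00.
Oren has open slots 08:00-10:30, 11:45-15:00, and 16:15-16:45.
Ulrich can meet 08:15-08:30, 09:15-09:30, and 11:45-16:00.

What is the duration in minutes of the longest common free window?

45 minutes

Elena free within 08:00–17:00: 08:15–11:00, 11:30–12:30, 15:45–17:00.
Elena ∩ Oren: 08:15–10:30, 11:45–12:30, 16:15–16:45.
Elena ∩ Oren ∩ Ulrich: 08:15–08:30, 09:15–09:30, 11:45–12:30.
Common window lengths: 15, 15, 45 min; longest is 45.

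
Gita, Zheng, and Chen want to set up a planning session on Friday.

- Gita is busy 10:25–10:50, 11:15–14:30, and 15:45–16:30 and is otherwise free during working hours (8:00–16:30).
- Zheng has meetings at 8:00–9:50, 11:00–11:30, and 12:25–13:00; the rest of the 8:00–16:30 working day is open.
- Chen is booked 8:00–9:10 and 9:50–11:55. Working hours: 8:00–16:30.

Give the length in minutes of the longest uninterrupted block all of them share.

75 minutes

Gita free within 08:00–16:30: 08:00–10:25, 10:50–11:15, 14:30–15:45.
Zheng free within 08:00–16:30: 09:50–11:00, 11:30–12:25, 13:00–16:30.
Chen free within 08:00–16:30: 09:10–09:50, 11:55–16:30.
Gita ∩ Zheng: 09:50–10:25, 10:50–11:00, 14:30–15:45.
Gita ∩ Zheng ∩ Chen: 14:30–15:45.
Single common window of 75 minutes.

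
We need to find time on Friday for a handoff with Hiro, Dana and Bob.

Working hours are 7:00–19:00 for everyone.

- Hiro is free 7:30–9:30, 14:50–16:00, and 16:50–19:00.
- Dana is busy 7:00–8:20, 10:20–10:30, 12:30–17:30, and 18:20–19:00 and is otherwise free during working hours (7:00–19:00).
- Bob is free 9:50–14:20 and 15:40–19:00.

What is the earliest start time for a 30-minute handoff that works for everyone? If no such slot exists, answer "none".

17:30

Dana free within 07:00–19:00: 08:20–10:20, 10:30–12:30, 17:30–18:20.
Hiro ∩ Dana: 08:20–09:30, 17:30–18:20.
Hiro ∩ Dana ∩ Bob: 17:30–18:20.
Windows ≥ 30 min: 17:30–18:20.
Earliest such window starts at 17:30.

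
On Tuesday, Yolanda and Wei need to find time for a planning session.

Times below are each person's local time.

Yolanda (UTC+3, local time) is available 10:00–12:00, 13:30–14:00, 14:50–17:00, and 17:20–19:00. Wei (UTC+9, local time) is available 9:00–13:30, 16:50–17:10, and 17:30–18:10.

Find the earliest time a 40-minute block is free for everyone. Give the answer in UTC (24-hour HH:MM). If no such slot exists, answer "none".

none

Yolanda → UTC: 07:00–09:00, 10:30–11:00, 11:50–14:00, 14:20–16:00.
Wei → UTC: 00:00–04:30, 07:50–08:10, 08:30–09:10.
Yolanda ∩ Wei: 07:50–08:10, 08:30–09:00.
Windows ≥ 40 min: (none).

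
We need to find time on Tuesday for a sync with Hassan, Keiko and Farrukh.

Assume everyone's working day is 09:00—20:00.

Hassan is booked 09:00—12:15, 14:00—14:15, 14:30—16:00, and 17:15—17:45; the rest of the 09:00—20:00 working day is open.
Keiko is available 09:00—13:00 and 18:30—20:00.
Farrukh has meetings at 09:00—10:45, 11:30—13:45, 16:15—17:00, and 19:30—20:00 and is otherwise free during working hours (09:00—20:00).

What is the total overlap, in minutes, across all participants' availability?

Hassan free within 09:00–20:00: 12:15–14:00, 14:15–14:30, 16:00–17:15, 17:45–20:00.
Farrukh free within 09:00–20:00: 10:45–11:30, 13:45–16:15, 17:00–19:30.
Hassan ∩ Keiko: 12:15–13:00, 18:30–20:00.
Hassan ∩ Keiko ∩ Farrukh: 18:30–19:30.
Total common minutes: 60.

60 minutes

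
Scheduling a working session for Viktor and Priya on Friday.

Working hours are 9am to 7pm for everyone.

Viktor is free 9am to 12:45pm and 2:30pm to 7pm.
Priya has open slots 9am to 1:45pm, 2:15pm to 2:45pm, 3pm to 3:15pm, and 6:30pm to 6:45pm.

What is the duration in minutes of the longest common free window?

225 minutes

Viktor ∩ Priya: 09:00–12:45, 14:30–14:45, 15:00–15:15, 18:30–18:45.
Common window lengths: 225, 15, 15, 15 min; longest is 225.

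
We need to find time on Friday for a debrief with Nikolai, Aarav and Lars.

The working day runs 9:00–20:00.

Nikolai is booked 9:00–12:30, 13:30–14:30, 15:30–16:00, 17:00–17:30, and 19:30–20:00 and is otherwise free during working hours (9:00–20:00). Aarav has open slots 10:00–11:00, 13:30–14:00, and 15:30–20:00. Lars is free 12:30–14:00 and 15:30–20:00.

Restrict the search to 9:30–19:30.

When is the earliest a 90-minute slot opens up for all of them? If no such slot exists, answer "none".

17:30

Nikolai free within 09:00–20:00: 12:30–13:30, 14:30–15:30, 16:00–17:00, 17:30–19:30.
Nikolai ∩ Aarav: 16:00–17:00, 17:30–19:30.
Nikolai ∩ Aarav ∩ Lars: 16:00–17:00, 17:30–19:30.
Restricted to 09:30–19:30: 16:00–17:00, 17:30–19:30.
Windows ≥ 90 min: 17:30–19:30.
Earliest such window starts at 17:30.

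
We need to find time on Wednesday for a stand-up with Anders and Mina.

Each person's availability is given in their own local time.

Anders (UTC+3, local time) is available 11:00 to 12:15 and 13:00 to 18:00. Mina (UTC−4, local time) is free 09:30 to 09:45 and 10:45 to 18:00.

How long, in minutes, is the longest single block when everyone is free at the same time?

15 minutes

Anders → UTC: 08:00–09:15, 10:00–15:00.
Mina → UTC: 13:30–13:45, 14:45–22:00.
Anders ∩ Mina: 13:30–13:45, 14:45–15:00.
Common window lengths: 15, 15 min; longest is 15.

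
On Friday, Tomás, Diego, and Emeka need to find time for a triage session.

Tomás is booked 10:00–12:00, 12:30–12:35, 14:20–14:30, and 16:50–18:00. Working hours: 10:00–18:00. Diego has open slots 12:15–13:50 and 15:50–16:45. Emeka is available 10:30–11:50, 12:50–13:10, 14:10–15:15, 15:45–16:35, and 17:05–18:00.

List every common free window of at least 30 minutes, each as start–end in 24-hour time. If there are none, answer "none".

15:50–16:35

Tomás free within 10:00–18:00: 12:00–12:30, 12:35–14:20, 14:30–16:50.
Tomás ∩ Diego: 12:15–12:30, 12:35–13:50, 15:50–16:45.
Tomás ∩ Diego ∩ Emeka: 12:50–13:10, 15:50–16:35.
Windows ≥ 30 min: 15:50–16:35.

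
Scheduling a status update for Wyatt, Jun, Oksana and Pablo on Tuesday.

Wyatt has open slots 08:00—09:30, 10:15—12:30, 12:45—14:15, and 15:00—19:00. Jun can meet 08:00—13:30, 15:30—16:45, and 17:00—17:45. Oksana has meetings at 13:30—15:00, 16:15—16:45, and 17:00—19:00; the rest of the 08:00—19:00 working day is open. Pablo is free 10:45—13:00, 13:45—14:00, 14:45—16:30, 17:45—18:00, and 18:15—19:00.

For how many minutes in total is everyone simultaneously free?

Oksana free within 08:00–19:00: 08:00–13:30, 15:00–16:15, 16:45–17:00.
Wyatt ∩ Jun: 08:00–09:30, 10:15–12:30, 12:45–13:30, 15:30–16:45, 17:00–17:45.
Wyatt ∩ Jun ∩ Oksana: 08:00–09:30, 10:15–12:30, 12:45–13:30, 15:30–16:15.
Wyatt ∩ Jun ∩ Oksana ∩ Pablo: 10:45–12:30, 12:45–13:00, 15:30–16:15.
Total common minutes: 105 + 15 + 45 = 165.

165 minutes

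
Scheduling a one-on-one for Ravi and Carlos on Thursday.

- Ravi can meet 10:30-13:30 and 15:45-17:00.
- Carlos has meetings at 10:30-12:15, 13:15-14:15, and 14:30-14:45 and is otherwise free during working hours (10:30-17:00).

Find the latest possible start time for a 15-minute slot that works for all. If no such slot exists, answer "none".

16:45

Carlos free within 10:30–17:00: 12:15–13:15, 14:15–14:30, 14:45–17:00.
Ravi ∩ Carlos: 12:15–13:15, 15:45–17:00.
Windows ≥ 15 min: 12:15–13:15, 15:45–17:00.
Latest start in the last window 15:45–17:00 is 17:00 − 15 min = 16:45.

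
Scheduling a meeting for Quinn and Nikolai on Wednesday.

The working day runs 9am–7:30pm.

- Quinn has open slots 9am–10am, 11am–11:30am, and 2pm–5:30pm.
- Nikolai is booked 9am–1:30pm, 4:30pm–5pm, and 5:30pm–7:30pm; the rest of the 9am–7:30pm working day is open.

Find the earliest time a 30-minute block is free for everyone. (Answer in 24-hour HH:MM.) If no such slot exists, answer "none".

14:00

Nikolai free within 09:00–19:30: 13:30–16:30, 17:00–17:30.
Quinn ∩ Nikolai: 14:00–16:30, 17:00–17:30.
Windows ≥ 30 min: 14:00–16:30, 17:00–17:30.
Earliest such window starts at 14:00.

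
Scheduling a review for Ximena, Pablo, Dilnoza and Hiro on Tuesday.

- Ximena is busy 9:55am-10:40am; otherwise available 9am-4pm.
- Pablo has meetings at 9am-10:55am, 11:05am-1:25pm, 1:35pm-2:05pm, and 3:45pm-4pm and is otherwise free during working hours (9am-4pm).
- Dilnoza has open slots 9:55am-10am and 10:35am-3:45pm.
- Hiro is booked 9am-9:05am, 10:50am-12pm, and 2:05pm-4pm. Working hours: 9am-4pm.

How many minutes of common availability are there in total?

Ximena free within 09:00–16:00: 09:00–09:55, 10:40–16:00.
Pablo free within 09:00–16:00: 10:55–11:05, 13:25–13:35, 14:05–15:45.
Hiro free within 09:00–16:00: 09:05–10:50, 12:00–14:05.
Ximena ∩ Pablo: 10:55–11:05, 13:25–13:35, 14:05–15:45.
Ximena ∩ Pablo ∩ Dilnoza: 10:55–11:05, 13:25–13:35, 14:05–15:45.
Ximena ∩ Pablo ∩ Dilnoza ∩ Hiro: 13:25–13:35.
Total common minutes: 10.

10 minutes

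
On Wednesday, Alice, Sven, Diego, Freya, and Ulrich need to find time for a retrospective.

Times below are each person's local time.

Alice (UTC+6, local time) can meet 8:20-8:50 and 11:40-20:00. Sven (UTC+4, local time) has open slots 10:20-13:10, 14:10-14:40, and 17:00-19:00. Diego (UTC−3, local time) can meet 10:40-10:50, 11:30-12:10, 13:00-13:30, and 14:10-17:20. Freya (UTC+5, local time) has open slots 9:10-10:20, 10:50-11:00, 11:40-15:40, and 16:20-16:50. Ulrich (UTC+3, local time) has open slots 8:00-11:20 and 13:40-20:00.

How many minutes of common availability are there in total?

Alice → UTC: 02:20–02:50, 05:40–14:00.
Sven → UTC: 06:20–09:10, 10:10–10:40, 13:00–15:00.
Diego → UTC: 13:40–13:50, 14:30–15:10, 16:00–16:30, 17:10–20:20.
Freya → UTC: 04:10–05:20, 05:50–06:00, 06:40–10:40, 11:20–11:50.
Ulrich → UTC: 05:00–08:20, 10:40–17:00.
Alice ∩ Sven: 06:20–09:10, 10:10–10:40, 13:00–14:00.
Alice ∩ Sven ∩ Diego: 13:40–13:50.
Alice ∩ Sven ∩ Diego ∩ Freya: (none).
Alice ∩ Sven ∩ Diego ∩ Freya ∩ Ulrich: (none).
Total common minutes: 0.

0 minutes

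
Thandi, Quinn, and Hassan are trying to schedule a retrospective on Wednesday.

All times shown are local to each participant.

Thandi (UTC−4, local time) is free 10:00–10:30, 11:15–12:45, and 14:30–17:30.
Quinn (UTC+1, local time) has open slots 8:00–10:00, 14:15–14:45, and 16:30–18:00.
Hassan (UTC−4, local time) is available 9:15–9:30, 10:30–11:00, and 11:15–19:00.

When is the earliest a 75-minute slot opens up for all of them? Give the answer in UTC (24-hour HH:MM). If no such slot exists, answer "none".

15:30

Thandi → UTC: 14:00–14:30, 15:15–16:45, 18:30–21:30.
Quinn → UTC: 07:00–09:00, 13:15–13:45, 15:30–17:00.
Hassan → UTC: 13:15–13:30, 14:30–15:00, 15:15–23:00.
Thandi ∩ Quinn: 15:30–16:45.
Thandi ∩ Quinn ∩ Hassan: 15:30–16:45.
Windows ≥ 75 min: 15:30–16:45.
Earliest such window starts at 15:30.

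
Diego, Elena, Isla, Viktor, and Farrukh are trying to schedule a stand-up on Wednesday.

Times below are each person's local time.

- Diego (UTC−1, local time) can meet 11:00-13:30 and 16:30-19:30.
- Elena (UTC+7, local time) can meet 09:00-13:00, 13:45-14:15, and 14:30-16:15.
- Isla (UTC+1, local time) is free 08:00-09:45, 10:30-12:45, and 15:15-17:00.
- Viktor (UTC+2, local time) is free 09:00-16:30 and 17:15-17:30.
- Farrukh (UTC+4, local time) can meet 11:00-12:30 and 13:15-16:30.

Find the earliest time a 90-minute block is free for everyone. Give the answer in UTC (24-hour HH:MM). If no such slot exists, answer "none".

none

Diego → UTC: 12:00–14:30, 17:30–20:30.
Elena → UTC: 02:00–06:00, 06:45–07:15, 07:30–09:15.
Isla → UTC: 07:00–08:45, 09:30–11:45, 14:15–16:00.
Viktor → UTC: 07:00–14:30, 15:15–15:30.
Farrukh → UTC: 07:00–08:30, 09:15–12:30.
Diego ∩ Elena: (none).
Diego ∩ Elena ∩ Isla: (none).
Diego ∩ Elena ∩ Isla ∩ Viktor: (none).
Diego ∩ Elena ∩ Isla ∩ Viktor ∩ Farrukh: (none).
Windows ≥ 90 min: (none).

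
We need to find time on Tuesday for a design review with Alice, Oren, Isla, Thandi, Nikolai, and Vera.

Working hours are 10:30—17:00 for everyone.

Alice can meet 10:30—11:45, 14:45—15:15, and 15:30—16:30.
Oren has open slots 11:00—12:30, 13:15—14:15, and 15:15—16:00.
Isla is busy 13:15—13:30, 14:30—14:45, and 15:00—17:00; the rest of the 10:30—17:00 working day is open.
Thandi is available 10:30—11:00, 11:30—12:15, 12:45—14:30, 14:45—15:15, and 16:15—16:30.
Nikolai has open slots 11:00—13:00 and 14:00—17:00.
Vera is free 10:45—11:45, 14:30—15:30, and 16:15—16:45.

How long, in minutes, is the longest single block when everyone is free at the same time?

15 minutes

Isla free within 10:30–17:00: 10:30–13:15, 13:30–14:30, 14:45–15:00.
Alice ∩ Oren: 11:00–11:45, 15:30–16:00.
Alice ∩ Oren ∩ Isla: 11:00–11:45.
Alice ∩ Oren ∩ Isla ∩ Thandi: 11:30–11:45.
Alice ∩ Oren ∩ Isla ∩ Thandi ∩ Nikolai: 11:30–11:45.
Alice ∩ Oren ∩ Isla ∩ Thandi ∩ Nikolai ∩ Vera: 11:30–11:45.
Single common window of 15 minutes.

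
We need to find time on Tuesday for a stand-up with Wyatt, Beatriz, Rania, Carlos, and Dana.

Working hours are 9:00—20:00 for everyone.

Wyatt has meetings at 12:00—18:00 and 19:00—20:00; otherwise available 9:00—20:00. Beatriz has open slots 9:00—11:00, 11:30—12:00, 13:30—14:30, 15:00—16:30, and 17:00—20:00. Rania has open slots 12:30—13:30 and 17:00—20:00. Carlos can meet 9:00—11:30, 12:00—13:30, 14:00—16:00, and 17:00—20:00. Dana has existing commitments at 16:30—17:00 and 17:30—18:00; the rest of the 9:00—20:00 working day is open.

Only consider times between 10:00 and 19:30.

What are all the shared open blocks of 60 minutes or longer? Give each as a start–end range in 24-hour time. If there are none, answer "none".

Wyatt free within 09:00–20:00: 09:00–12:00, 18:00–19:00.
Dana free within 09:00–20:00: 09:00–16:30, 17:00–17:30, 18:00–20:00.
Wyatt ∩ Beatriz: 09:00–11:00, 11:30–12:00, 18:00–19:00.
Wyatt ∩ Beatriz ∩ Rania: 18:00–19:00.
Wyatt ∩ Beatriz ∩ Rania ∩ Carlos: 18:00–19:00.
Wyatt ∩ Beatriz ∩ Rania ∩ Carlos ∩ Dana: 18:00–19:00.
Restricted to 10:00–19:30: 18:00–19:00.
Windows ≥ 60 min: 18:00–19:00.

18:00–19:00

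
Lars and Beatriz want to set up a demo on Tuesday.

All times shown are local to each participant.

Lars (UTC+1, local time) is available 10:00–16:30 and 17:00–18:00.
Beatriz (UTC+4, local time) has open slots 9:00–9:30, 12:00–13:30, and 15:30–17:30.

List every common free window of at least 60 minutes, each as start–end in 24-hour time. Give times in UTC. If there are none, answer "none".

11:30–13:30

Lars → UTC: 09:00–15:30, 16:00–17:00.
Beatriz → UTC: 05:00–05:30, 08:00–09:30, 11:30–13:30.
Lars ∩ Beatriz: 09:00–09:30, 11:30–13:30.
Windows ≥ 60 min: 11:30–13:30.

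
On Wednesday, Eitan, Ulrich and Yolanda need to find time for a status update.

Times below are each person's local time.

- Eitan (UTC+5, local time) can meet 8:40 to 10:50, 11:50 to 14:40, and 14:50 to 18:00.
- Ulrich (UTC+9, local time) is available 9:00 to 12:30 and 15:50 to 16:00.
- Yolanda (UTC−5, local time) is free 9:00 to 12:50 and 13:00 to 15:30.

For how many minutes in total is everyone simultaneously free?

0 minutes

Eitan → UTC: 03:40–05:50, 06:50–09:40, 09:50–13:00.
Ulrich → UTC: 00:00–03:30, 06:50–07:00.
Yolanda → UTC: 14:00–17:50, 18:00–20:30.
Eitan ∩ Ulrich: 06:50–07:00.
Eitan ∩ Ulrich ∩ Yolanda: (none).
Total common minutes: 0.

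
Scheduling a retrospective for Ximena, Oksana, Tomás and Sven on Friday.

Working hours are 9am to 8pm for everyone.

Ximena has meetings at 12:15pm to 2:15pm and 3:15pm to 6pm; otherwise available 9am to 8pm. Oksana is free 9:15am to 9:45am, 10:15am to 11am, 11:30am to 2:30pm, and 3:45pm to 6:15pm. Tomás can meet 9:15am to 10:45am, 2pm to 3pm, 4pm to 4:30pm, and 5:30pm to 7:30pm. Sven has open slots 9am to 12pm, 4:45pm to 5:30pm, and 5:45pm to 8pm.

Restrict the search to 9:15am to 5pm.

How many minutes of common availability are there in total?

Ximena free within 09:00–20:00: 09:00–12:15, 14:15–15:15, 18:00–20:00.
Ximena ∩ Oksana: 09:15–09:45, 10:15–11:00, 11:30–12:15, 14:15–14:30, 18:00–18:15.
Ximena ∩ Oksana ∩ Tomás: 09:15–09:45, 10:15–10:45, 14:15–14:30, 18:00–18:15.
Ximena ∩ Oksana ∩ Tomás ∩ Sven: 09:15–09:45, 10:15–10:45, 18:00–18:15.
Restricted to 09:15–17:00: 09:15–09:45, 10:15–10:45.
Total common minutes: 30 + 30 = 60.

60 minutes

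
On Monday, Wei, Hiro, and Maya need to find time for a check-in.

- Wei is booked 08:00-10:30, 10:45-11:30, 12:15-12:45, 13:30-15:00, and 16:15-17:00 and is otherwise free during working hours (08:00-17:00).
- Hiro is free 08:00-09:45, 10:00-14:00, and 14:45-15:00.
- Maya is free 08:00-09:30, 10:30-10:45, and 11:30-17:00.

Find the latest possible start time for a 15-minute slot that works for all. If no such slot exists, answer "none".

13:15

Wei free within 08:00–17:00: 10:30–10:45, 11:30–12:15, 12:45–13:30, 15:00–16:15.
Wei ∩ Hiro: 10:30–10:45, 11:30–12:15, 12:45–13:30.
Wei ∩ Hiro ∩ Maya: 10:30–10:45, 11:30–12:15, 12:45–13:30.
Windows ≥ 15 min: 10:30–10:45, 11:30–12:15, 12:45–13:30.
Latest start in the last window 12:45–13:30 is 13:30 − 15 min = 13:15.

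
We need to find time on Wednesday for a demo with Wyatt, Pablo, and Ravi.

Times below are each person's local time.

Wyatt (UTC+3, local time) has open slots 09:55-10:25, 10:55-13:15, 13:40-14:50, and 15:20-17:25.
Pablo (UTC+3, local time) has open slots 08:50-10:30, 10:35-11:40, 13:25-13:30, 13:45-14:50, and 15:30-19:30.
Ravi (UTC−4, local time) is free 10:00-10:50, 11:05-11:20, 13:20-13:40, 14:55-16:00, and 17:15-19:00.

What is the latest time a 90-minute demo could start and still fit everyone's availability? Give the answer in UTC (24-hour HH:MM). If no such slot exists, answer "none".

Wyatt → UTC: 06:55–07:25, 07:55–10:15, 10:40–11:50, 12:20–14:25.
Pablo → UTC: 05:50–07:30, 07:35–08:40, 10:25–10:30, 10:45–11:50, 12:30–16:30.
Ravi → UTC: 14:00–14:50, 15:05–15:20, 17:20–17:40, 18:55–20:00, 21:15–23:00.
Wyatt ∩ Pablo: 06:55–07:25, 07:55–08:40, 10:45–11:50, 12:30–14:25.
Wyatt ∩ Pablo ∩ Ravi: 14:00–14:25.
Windows ≥ 90 min: (none).

none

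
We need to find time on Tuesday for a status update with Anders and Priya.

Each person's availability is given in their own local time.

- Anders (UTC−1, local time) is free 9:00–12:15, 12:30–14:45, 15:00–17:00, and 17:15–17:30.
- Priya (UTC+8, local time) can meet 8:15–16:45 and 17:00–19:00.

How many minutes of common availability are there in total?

Anders → UTC: 10:00–13:15, 13:30–15:45, 16:00–18:00, 18:15–18:30.
Priya → UTC: 00:15–08:45, 09:00–11:00.
Anders ∩ Priya: 10:00–11:00.
Total common minutes: 60.

60 minutes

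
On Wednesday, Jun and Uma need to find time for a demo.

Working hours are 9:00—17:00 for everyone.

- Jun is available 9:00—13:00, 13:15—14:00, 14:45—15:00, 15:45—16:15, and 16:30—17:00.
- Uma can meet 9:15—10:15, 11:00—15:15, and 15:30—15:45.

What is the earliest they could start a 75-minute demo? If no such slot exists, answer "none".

Jun ∩ Uma: 09:15–10:15, 11:00–13:00, 13:15–14:00, 14:45–15:00.
Windows ≥ 75 min: 11:00–13:00.
Earliest such window starts at 11:00.

11:00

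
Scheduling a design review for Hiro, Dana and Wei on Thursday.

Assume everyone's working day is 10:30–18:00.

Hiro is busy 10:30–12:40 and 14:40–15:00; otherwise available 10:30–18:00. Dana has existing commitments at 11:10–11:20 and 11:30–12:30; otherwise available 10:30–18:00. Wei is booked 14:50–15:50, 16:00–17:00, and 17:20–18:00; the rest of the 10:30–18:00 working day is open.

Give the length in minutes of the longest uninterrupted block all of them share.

120 minutes

Hiro free within 10:30–18:00: 12:40–14:40, 15:00–18:00.
Dana free within 10:30–18:00: 10:30–11:10, 11:20–11:30, 12:30–18:00.
Wei free within 10:30–18:00: 10:30–14:50, 15:50–16:00, 17:00–17:20.
Hiro ∩ Dana: 12:40–14:40, 15:00–18:00.
Hiro ∩ Dana ∩ Wei: 12:40–14:40, 15:50–16:00, 17:00–17:20.
Common window lengths: 120, 10, 20 min; longest is 120.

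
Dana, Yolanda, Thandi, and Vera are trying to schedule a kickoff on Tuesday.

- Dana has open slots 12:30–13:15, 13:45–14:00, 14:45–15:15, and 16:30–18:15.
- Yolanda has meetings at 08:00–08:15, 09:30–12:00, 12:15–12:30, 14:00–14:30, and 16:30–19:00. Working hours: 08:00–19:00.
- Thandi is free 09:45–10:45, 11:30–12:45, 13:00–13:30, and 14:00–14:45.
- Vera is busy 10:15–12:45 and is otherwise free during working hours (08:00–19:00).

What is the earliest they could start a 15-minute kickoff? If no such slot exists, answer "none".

13:00

Yolanda free within 08:00–19:00: 08:15–09:30, 12:00–12:15, 12:30–14:00, 14:30–16:30.
Vera free within 08:00–19:00: 08:00–10:15, 12:45–19:00.
Dana ∩ Yolanda: 12:30–13:15, 13:45–14:00, 14:45–15:15.
Dana ∩ Yolanda ∩ Thandi: 12:30–12:45, 13:00–13:15.
Dana ∩ Yolanda ∩ Thandi ∩ Vera: 13:00–13:15.
Windows ≥ 15 min: 13:00–13:15.
Earliest such window starts at 13:00.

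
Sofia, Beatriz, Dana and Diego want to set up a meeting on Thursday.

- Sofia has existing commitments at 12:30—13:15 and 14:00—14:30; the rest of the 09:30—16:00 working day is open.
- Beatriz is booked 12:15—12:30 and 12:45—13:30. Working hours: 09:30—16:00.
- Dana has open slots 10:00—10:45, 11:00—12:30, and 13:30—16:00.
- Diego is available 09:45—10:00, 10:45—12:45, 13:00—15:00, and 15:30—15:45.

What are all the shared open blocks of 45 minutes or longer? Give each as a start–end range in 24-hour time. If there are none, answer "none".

11:00–12:15

Sofia free within 09:30–16:00: 09:30–12:30, 13:15–14:00, 14:30–16:00.
Beatriz free within 09:30–16:00: 09:30–12:15, 12:30–12:45, 13:30–16:00.
Sofia ∩ Beatriz: 09:30–12:15, 13:30–14:00, 14:30–16:00.
Sofia ∩ Beatriz ∩ Dana: 10:00–10:45, 11:00–12:15, 13:30–14:00, 14:30–16:00.
Sofia ∩ Beatriz ∩ Dana ∩ Diego: 11:00–12:15, 13:30–14:00, 14:30–15:00, 15:30–15:45.
Windows ≥ 45 min: 11:00–12:15.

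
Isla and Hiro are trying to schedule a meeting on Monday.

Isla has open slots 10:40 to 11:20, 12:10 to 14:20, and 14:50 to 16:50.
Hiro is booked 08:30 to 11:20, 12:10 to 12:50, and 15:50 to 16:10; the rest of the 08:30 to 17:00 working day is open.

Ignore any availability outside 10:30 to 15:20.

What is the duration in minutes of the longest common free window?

90 minutes

Hiro free within 08:30–17:00: 11:20–12:10, 12:50–15:50, 16:10–17:00.
Isla ∩ Hiro: 12:50–14:20, 14:50–15:50, 16:10–16:50.
Restricted to 10:30–15:20: 12:50–14:20, 14:50–15:20.
Common window lengths: 90, 30 min; longest is 90.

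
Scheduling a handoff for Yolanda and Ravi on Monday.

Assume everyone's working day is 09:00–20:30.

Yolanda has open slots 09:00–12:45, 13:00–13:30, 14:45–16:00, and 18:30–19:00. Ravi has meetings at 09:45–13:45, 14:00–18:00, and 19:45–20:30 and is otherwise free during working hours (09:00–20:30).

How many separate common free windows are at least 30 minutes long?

Ravi free within 09:00–20:30: 09:00–09:45, 13:45–14:00, 18:00–19:45.
Yolanda ∩ Ravi: 09:00–09:45, 18:30–19:00.
Windows ≥ 30 min: 09:00–09:45, 18:30–19:00.
That's 2 windows.

2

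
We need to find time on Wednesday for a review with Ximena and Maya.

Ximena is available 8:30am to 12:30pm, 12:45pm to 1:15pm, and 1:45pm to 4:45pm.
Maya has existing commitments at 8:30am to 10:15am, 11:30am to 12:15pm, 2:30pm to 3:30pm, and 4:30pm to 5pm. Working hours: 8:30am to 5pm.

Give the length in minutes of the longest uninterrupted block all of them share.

Maya free within 08:30–17:00: 10:15–11:30, 12:15–14:30, 15:30–16:30.
Ximena ∩ Maya: 10:15–11:30, 12:15–12:30, 12:45–13:15, 13:45–14:30, 15:30–16:30.
Common window lengths: 75, 15, 30, 45, 60 min; longest is 75.

75 minutes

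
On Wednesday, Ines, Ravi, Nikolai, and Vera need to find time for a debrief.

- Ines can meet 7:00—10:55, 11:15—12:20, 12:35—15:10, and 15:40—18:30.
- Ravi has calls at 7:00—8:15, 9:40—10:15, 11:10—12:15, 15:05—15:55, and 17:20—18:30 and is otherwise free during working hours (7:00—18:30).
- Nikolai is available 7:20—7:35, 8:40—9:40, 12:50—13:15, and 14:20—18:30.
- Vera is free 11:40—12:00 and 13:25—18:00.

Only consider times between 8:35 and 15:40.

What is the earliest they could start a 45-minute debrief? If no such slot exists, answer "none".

14:20

Ravi free within 07:00–18:30: 08:15–09:40, 10:15–11:10, 12:15–15:05, 15:55–17:20.
Ines ∩ Ravi: 08:15–09:40, 10:15–10:55, 12:15–12:20, 12:35–15:05, 15:55–17:20.
Ines ∩ Ravi ∩ Nikolai: 08:40–09:40, 12:50–13:15, 14:20–15:05, 15:55–17:20.
Ines ∩ Ravi ∩ Nikolai ∩ Vera: 14:20–15:05, 15:55–17:20.
Restricted to 08:35–15:40: 14:20–15:05.
Windows ≥ 45 min: 14:20–15:05.
Earliest such window starts at 14:20.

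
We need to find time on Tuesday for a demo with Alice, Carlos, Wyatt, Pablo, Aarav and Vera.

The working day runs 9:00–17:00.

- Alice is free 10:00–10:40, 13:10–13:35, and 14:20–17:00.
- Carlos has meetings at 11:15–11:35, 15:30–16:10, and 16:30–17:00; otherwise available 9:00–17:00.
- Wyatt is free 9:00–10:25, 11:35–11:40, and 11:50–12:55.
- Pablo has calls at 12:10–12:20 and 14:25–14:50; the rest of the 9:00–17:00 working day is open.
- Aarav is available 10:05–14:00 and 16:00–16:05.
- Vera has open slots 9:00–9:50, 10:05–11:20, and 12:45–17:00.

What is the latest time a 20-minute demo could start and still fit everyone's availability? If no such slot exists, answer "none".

Carlos free within 09:00–17:00: 09:00–11:15, 11:35–15:30, 16:10–16:30.
Pablo free within 09:00–17:00: 09:00–12:10, 12:20–14:25, 14:50–17:00.
Alice ∩ Carlos: 10:00–10:40, 13:10–13:35, 14:20–15:30, 16:10–16:30.
Alice ∩ Carlos ∩ Wyatt: 10:00–10:25.
Alice ∩ Carlos ∩ Wyatt ∩ Pablo: 10:00–10:25.
Alice ∩ Carlos ∩ Wyatt ∩ Pablo ∩ Aarav: 10:05–10:25.
Alice ∩ Carlos ∩ Wyatt ∩ Pablo ∩ Aarav ∩ Vera: 10:05–10:25.
Windows ≥ 20 min: 10:05–10:25.
Latest start in the last window 10:05–10:25 is 10:25 − 20 min = 10:05.

10:05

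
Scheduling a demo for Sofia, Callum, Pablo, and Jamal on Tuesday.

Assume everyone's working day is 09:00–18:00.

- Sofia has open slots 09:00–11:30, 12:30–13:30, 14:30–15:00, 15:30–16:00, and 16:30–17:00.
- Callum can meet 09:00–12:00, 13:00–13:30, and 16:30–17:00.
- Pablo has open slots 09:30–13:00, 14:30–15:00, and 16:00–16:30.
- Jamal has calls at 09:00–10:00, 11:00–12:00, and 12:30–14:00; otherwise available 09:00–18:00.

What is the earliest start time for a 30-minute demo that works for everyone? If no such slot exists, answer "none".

Jamal free within 09:00–18:00: 10:00–11:00, 12:00–12:30, 14:00–18:00.
Sofia ∩ Callum: 09:00–11:30, 13:00–13:30, 16:30–17:00.
Sofia ∩ Callum ∩ Pablo: 09:30–11:30.
Sofia ∩ Callum ∩ Pablo ∩ Jamal: 10:00–11:00.
Windows ≥ 30 min: 10:00–11:00.
Earliest such window starts at 10:00.

10:00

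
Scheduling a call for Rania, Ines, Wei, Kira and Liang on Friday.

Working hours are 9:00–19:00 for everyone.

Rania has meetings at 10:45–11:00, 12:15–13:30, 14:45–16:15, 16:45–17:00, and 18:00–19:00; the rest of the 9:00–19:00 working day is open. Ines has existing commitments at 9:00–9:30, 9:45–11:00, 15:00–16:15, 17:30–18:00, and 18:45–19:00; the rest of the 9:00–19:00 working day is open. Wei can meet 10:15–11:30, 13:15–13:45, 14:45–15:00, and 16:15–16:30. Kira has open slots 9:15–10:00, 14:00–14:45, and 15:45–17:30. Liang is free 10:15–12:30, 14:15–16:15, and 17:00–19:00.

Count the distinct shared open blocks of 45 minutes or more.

Rania free within 09:00–19:00: 09:00–10:45, 11:00–12:15, 13:30–14:45, 16:15–16:45, 17:00–18:00.
Ines free within 09:00–19:00: 09:30–09:45, 11:00–15:00, 16:15–17:30, 18:00–18:45.
Rania ∩ Ines: 09:30–09:45, 11:00–12:15, 13:30–14:45, 16:15–16:45, 17:00–17:30.
Rania ∩ Ines ∩ Wei: 11:00–11:30, 13:30–13:45, 16:15–16:30.
Rania ∩ Ines ∩ Wei ∩ Kira: 16:15–16:30.
Rania ∩ Ines ∩ Wei ∩ Kira ∩ Liang: (none).
Windows ≥ 45 min: (none).
That's 0 windows.

0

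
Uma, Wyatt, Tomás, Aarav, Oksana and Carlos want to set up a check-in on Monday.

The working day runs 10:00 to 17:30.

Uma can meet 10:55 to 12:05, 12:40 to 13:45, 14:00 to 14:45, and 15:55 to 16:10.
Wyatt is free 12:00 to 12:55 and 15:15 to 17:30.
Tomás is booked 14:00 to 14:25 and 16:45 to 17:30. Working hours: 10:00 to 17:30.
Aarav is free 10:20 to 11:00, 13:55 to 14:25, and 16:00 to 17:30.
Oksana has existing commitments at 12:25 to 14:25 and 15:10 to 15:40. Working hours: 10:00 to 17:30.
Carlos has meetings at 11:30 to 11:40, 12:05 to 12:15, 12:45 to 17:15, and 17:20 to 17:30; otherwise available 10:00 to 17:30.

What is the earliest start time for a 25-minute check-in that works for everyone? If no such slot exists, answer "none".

none

Tomás free within 10:00–17:30: 10:00–14:00, 14:25–16:45.
Oksana free within 10:00–17:30: 10:00–12:25, 14:25–15:10, 15:40–17:30.
Carlos free within 10:00–17:30: 10:00–11:30, 11:40–12:05, 12:15–12:45, 17:15–17:20.
Uma ∩ Wyatt: 12:00–12:05, 12:40–12:55, 15:55–16:10.
Uma ∩ Wyatt ∩ Tomás: 12:00–12:05, 12:40–12:55, 15:55–16:10.
Uma ∩ Wyatt ∩ Tomás ∩ Aarav: 16:00–16:10.
Uma ∩ Wyatt ∩ Tomás ∩ Aarav ∩ Oksana: 16:00–16:10.
Uma ∩ Wyatt ∩ Tomás ∩ Aarav ∩ Oksana ∩ Carlos: (none).
Windows ≥ 25 min: (none).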